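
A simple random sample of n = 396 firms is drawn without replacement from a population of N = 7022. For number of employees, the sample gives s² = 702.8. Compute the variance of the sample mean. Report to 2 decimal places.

Under SRS without replacement, Var(ȳ) = (1 − f)·s²/n with f = n/N = 396/7022 = 0.05639419.
Var(ȳ) = (1 − 0.05639419)·702.8/396 = 0.94360581·1.7747475 = 1.674662.

1.67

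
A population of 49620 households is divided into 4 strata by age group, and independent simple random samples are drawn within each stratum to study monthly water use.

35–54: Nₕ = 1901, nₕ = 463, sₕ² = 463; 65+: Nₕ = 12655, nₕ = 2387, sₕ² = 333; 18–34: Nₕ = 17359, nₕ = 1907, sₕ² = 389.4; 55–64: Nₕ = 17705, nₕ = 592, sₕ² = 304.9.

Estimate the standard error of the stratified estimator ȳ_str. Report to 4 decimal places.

Var(ȳ_str) = Σₕ Wₕ²(1 − fₕ)sₕ²/nₕ with Wₕ = Nₕ/N, N = 49620.
35–54: Wₕ = 0.03831116; term = 0.03831116²·(1 − 0.24355602)·463/463 = 0.0011102671.
65+: Wₕ = 0.25503829; term = 0.25503829²·(1 − 0.18862110)·333/2387 = 0.0073625169.
18–34: Wₕ = 0.34983877; term = 0.34983877²·(1 − 0.10985656)·389.4/1907 = 0.022245447.
55–64: Wₕ = 0.35681177; term = 0.35681177²·(1 − 0.03343688)·304.9/592 = 0.063378839.
Sum = 0.09409707.
SE = √(0.09409707) = 0.3068.

0.3068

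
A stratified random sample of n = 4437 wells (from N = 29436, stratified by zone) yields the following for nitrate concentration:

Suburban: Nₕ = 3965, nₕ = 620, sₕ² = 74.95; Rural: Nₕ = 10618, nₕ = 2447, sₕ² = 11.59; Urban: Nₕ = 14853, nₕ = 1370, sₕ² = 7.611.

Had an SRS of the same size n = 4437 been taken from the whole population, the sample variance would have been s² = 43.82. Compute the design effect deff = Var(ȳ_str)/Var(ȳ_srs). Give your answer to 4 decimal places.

Var(ȳ_str) = Σ Wₕ²(1−fₕ)sₕ²/nₕ with Wₕ = Nₕ/29436:
  Suburban: (3965/29436)²·(1−620/3965)·74.95/620 = 0.0018503832
  Rural: (10618/29436)²·(1−2447/10618)·11.59/2447 = 4.742527 × 10^-4
  Urban: (14853/29436)²·(1−1370/14853)·7.611/1370 = 0.0012839978
  → Var(ȳ_str) = 0.0036086337.
Var(ȳ_srs) = (1 − 4437/29436)·43.82/4437 = 0.008387389.
deff = 0.0036086337 / 0.008387389 = 0.4302.

0.4302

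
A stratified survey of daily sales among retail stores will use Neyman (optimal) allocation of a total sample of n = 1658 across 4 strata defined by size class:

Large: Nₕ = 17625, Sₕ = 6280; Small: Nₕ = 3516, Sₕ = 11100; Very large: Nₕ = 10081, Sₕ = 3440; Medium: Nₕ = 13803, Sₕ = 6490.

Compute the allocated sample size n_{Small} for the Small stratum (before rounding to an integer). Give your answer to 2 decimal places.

236.18

Neyman allocation: nₕ = n·NₕSₕ / Σⱼ NⱼSⱼ.
Σ NⱼSⱼ = 17625·6280 + 3516·11100 + 10081·3440 + 13803·6490 = 2.7397271 × 10^8.
n_{Small} = 1658·3516·11100 / (2.7397271 × 10^8) = 236.18.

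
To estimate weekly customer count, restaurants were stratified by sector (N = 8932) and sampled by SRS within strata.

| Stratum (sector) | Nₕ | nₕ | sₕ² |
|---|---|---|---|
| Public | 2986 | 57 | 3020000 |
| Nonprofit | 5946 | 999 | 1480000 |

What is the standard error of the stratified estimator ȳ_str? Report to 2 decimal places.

79.71

Var(ȳ_str) = Σₕ Wₕ²(1 − fₕ)sₕ²/nₕ with Wₕ = Nₕ/N, N = 8932.
Public: Wₕ = 0.33430363; term = 0.33430363²·(1 − 0.01908908)·3020000/57 = 5808.2304.
Nonprofit: Wₕ = 0.66569637; term = 0.66569637²·(1 − 0.16801211)·1480000/999 = 546.2175.
Sum = 6354.4479.
SE = √(6354.4479) = 79.71.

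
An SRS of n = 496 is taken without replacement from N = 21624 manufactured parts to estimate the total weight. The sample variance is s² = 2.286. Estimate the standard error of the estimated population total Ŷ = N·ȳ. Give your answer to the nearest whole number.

Var(Ŷ) = N²·Var(ȳ) = N²·(1 − n/N)·s²/n.
f = 496/21624 = 0.02293748; Var(ȳ) = 0.97706252·2.286/496 = 0.0045031551.
Var(Ŷ) = 21624² · 0.0045031551 = 2.1056635 × 10^6.
SE(Ŷ) = √(2.1056635 × 10^6) = 1451.

1451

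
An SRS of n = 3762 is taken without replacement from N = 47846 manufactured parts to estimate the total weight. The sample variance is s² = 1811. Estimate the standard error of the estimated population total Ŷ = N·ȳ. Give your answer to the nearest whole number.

31865

Var(Ŷ) = N²·Var(ȳ) = N²·(1 − n/N)·s²/n.
f = 3762/47846 = 0.07862726; Var(ȳ) = 0.92137274·1811/3762 = 0.44354227.
Var(Ŷ) = 47846² · 0.44354227 = 1.0153746 × 10^9.
SE(Ŷ) = √(1.0153746 × 10^9) = 31865.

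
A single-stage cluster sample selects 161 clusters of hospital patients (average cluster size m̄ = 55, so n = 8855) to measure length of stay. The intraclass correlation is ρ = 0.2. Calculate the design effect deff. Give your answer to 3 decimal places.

11.800

deff = 1 + (55 − 1)·0.2 = 1 + 10.8 = 11.8.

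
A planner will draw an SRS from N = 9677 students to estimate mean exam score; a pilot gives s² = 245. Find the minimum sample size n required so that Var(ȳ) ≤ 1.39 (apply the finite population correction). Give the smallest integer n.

Without fpc, n₀ = s²/D = 245/1.39 = 176.2590.
With fpc, (1 − n/N)·s²/n ≤ D requires n ≥ n₀/(1 + n₀/N) = 176.2590/(1 + 176.2590/9677) = 173.1060.
Rounding up, n = 174.

174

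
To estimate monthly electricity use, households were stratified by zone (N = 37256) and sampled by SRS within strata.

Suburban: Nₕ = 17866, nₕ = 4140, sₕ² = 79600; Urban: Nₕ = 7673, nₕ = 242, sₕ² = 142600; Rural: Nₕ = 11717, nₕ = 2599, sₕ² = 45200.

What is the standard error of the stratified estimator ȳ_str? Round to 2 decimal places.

Var(ȳ_str) = Σₕ Wₕ²(1 − fₕ)sₕ²/nₕ with Wₕ = Nₕ/N, N = 37256.
Suburban: Wₕ = 0.47954692; term = 0.47954692²·(1 − 0.23172506)·79600/4140 = 3.3969691.
Urban: Wₕ = 0.20595340; term = 0.20595340²·(1 − 0.03153916)·142600/242 = 24.206064.
Rural: Wₕ = 0.31449968; term = 0.31449968²·(1 − 0.22181446)·45200/2599 = 1.3386151.
Sum = 28.941648.
SE = √(28.941648) = 5.38.

5.38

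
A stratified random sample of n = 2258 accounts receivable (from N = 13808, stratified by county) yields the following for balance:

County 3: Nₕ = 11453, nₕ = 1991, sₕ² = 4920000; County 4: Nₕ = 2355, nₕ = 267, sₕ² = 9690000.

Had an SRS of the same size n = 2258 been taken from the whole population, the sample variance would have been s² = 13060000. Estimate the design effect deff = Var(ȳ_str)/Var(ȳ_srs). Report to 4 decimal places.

0.4838

Var(ȳ_str) = Σ Wₕ²(1−fₕ)sₕ²/nₕ with Wₕ = Nₕ/13808:
  County 3: (11453/13808)²·(1−1991/11453)·4920000/1991 = 1404.5412
  County 4: (2355/13808)²·(1−267/2355)·9690000/267 = 935.99249
  → Var(ȳ_str) = 2340.5337.
Var(ȳ_srs) = (1 − 2258/13808)·13060000/2258 = 4838.051.
deff = 2340.5337 / 4838.051 = 0.4838.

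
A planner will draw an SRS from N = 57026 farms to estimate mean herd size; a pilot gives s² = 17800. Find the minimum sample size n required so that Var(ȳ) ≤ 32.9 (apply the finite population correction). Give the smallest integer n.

Without fpc, n₀ = s²/D = 17800/32.9 = 541.0334.
With fpc, (1 − n/N)·s²/n ≤ D requires n ≥ n₀/(1 + n₀/N) = 541.0334/(1 + 541.0334/57026) = 535.9486.
Rounding up, n = 536.

536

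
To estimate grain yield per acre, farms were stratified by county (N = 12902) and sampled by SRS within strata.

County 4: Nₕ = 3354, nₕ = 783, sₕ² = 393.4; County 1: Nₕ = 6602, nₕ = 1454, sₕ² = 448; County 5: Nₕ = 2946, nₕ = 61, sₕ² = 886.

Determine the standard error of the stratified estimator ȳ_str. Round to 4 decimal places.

0.9113

Var(ȳ_str) = Σₕ Wₕ²(1 − fₕ)sₕ²/nₕ with Wₕ = Nₕ/N, N = 12902.
County 4: Wₕ = 0.25995970; term = 0.25995970²·(1 − 0.23345259)·393.4/783 = 0.026026973.
County 1: Wₕ = 0.51170361; term = 0.51170361²·(1 − 0.22023629)·448/1454 = 0.062909117.
County 5: Wₕ = 0.22833669; term = 0.22833669²·(1 − 0.02070604)·886/61 = 0.7415977.
Sum = 0.83053379.
SE = √(0.83053379) = 0.9113.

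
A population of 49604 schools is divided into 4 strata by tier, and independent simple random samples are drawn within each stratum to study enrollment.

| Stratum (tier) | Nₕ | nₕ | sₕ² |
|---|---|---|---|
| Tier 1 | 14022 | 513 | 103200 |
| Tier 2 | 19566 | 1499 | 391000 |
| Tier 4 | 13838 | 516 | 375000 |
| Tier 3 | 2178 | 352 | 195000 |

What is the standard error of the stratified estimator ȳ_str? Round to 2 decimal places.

Var(ȳ_str) = Σₕ Wₕ²(1 − fₕ)sₕ²/nₕ with Wₕ = Nₕ/N, N = 49604.
Tier 1: Wₕ = 0.28267882; term = 0.28267882²·(1 − 0.03658537)·103200/513 = 15.486815.
Tier 2: Wₕ = 0.39444400; term = 0.39444400²·(1 − 0.07661249)·391000/1499 = 37.47398.
Tier 4: Wₕ = 0.27896944; term = 0.27896944²·(1 − 0.03728863)·375000/516 = 54.449127.
Tier 3: Wₕ = 0.04390775; term = 0.04390775²·(1 − 0.16161616)·195000/352 = 0.89540022.
Sum = 108.30532.
SE = √(108.30532) = 10.41.

10.41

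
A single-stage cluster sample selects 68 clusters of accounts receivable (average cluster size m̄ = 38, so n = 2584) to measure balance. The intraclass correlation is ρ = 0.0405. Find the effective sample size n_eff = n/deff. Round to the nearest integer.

deff = 1 + (38 − 1)·0.0405 = 1 + 1.4985 = 2.4985.
n_eff = 2584 / 2.4985 = 1034.

1034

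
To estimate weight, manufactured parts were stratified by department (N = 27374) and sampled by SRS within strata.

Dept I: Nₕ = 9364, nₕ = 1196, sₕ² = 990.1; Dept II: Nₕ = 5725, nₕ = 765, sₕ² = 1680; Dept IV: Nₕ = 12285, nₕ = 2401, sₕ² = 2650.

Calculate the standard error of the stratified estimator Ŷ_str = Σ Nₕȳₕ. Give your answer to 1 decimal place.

Var(Ŷ_str) = Σₕ Nₕ²(1 − fₕ)sₕ²/nₕ.
Dept I: 9364²·(1 − 1196/9364)·990.1/1196 = 6.3317683 × 10^7.
Dept II: 5725²·(1 − 765/5725)·1680/765 = 6.2359843 × 10^7.
Dept IV: 12285²·(1 − 2401/12285)·2650/2401 = 1.3401753 × 10^8.
Sum = 2.5969506 × 10^8.
SE = √(2.5969506 × 10^8) = 16115.1.

16115.1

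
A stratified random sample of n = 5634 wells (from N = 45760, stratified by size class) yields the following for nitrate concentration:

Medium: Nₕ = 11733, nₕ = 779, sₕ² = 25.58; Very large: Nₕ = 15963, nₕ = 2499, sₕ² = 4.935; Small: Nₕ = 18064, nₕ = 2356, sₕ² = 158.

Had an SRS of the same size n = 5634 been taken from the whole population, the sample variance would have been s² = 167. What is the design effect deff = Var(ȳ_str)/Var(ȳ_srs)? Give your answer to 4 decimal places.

Var(ȳ_str) = Σ Wₕ²(1−fₕ)sₕ²/nₕ with Wₕ = Nₕ/45760:
  Medium: (11733/45760)²·(1−779/11733)·25.58/779 = 0.0020154539
  Very large: (15963/45760)²·(1−2499/15963)·4.935/2499 = 2.0269241 × 10^-4
  Small: (18064/45760)²·(1−2356/18064)·158/2356 = 0.0090875034
  → Var(ȳ_str) = 0.01130565.
Var(ȳ_srs) = (1 − 5634/45760)·167/5634 = 0.025991987.
deff = 0.01130565 / 0.025991987 = 0.4350.

0.4350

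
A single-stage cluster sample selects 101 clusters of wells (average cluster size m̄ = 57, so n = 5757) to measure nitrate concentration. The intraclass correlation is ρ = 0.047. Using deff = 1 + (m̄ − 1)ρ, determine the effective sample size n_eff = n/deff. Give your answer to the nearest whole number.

deff = 1 + (57 − 1)·0.047 = 1 + 2.632 = 3.632.
n_eff = 5757 / 3.632 = 1585.

1585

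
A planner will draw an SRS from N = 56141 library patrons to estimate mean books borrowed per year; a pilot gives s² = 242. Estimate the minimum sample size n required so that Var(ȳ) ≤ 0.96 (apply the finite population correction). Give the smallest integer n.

Without fpc, n₀ = s²/D = 242/0.96 = 252.0833.
With fpc, (1 − n/N)·s²/n ≤ D requires n ≥ n₀/(1 + n₀/N) = 252.0833/(1 + 252.0833/56141) = 250.9565.
Rounding up, n = 251.

251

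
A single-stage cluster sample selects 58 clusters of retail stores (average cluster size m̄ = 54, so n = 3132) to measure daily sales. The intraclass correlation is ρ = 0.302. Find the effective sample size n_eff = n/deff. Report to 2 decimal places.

184.17

deff = 1 + (54 − 1)·0.302 = 1 + 16.006 = 17.006.
n_eff = 3132 / 17.006 = 184.17.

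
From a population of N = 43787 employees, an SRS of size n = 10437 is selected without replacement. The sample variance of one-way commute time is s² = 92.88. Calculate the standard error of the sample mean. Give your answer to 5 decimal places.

Under SRS without replacement, Var(ȳ) = (1 − f)·s²/n with f = n/N = 10437/43787 = 0.23835842.
Var(ȳ) = (1 − 0.23835842)·92.88/10437 = 0.76164158·0.0088991089 = 0.0067779314.
SE(ȳ) = √(0.0067779314) = 0.08233.

0.08233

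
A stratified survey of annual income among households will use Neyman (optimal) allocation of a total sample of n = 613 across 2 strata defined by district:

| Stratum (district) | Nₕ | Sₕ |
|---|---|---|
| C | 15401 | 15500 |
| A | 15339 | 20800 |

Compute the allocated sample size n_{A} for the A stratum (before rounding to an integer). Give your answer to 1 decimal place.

Neyman allocation: nₕ = n·NₕSₕ / Σⱼ NⱼSⱼ.
Σ NⱼSⱼ = 15401·15500 + 15339·20800 = 5.577667 × 10^8.
n_{A} = 613·15339·20800 / (5.577667 × 10^8) = 350.6.

350.6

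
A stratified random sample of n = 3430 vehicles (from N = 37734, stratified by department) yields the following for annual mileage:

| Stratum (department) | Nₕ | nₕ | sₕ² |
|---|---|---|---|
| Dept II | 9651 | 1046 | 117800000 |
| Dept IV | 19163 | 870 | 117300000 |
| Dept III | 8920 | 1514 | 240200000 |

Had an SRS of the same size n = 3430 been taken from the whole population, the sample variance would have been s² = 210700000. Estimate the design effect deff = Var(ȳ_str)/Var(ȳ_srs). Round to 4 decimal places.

0.8438

Var(ȳ_str) = Σ Wₕ²(1−fₕ)sₕ²/nₕ with Wₕ = Nₕ/37734:
  Dept II: (9651/37734)²·(1−1046/9651)·117800000/1046 = 6568.5741
  Dept IV: (19163/37734)²·(1−870/19163)·117300000/870 = 33194.146
  Dept III: (8920/37734)²·(1−1514/8920)·240200000/1514 = 7360.8844
  → Var(ȳ_str) = 47123.605.
Var(ȳ_srs) = (1 − 3430/37734)·210700000/3430 = 55844.748.
deff = 47123.605 / 55844.748 = 0.8438.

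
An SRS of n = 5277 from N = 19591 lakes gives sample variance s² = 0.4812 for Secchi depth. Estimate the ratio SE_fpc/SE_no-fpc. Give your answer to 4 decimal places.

f = n/N = 5277/19591 = 0.26935838.
SE_no-fpc = √(s²/n) = 0.00954925; SE_fpc = √((1−f)s²/n) = 0.0081624675.
Ratio = √(1−f) = 0.85477577.

0.8548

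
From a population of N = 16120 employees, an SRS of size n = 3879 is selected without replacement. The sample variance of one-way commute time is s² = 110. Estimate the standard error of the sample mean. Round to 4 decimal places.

0.1467

Under SRS without replacement, Var(ȳ) = (1 − f)·s²/n with f = n/N = 3879/16120 = 0.24063275.
Var(ȳ) = (1 − 0.24063275)·110/3879 = 0.75936725·0.028357824 = 0.021534003.
SE(ȳ) = √(0.021534003) = 0.1467.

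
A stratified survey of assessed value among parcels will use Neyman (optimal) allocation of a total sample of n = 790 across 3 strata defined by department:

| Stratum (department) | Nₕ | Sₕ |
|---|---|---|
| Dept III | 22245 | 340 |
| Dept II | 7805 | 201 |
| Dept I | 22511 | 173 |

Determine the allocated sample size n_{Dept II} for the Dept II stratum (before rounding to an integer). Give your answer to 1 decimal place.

95.1

Neyman allocation: nₕ = n·NₕSₕ / Σⱼ NⱼSⱼ.
Σ NⱼSⱼ = 22245·340 + 7805·201 + 22511·173 = 1.3026508 × 10^7.
n_{Dept II} = 790·7805·201 / (1.3026508 × 10^7) = 95.1.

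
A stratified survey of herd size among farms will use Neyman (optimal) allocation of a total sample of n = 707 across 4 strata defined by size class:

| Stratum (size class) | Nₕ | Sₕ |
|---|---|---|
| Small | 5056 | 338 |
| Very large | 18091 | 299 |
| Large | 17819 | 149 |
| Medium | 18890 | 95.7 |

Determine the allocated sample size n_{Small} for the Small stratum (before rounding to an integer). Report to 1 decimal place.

104.3

Neyman allocation: nₕ = n·NₕSₕ / Σⱼ NⱼSⱼ.
Σ NⱼSⱼ = 5056·338 + 18091·299 + 17819·149 + 18890·95.7 = 1.1580941 × 10^7.
n_{Small} = 707·5056·338 / (1.1580941 × 10^7) = 104.3.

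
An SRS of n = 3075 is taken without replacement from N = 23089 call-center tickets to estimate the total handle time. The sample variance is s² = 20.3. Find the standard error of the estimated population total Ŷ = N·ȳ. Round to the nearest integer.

1747

Var(Ŷ) = N²·Var(ȳ) = N²·(1 − n/N)·s²/n.
f = 3075/23089 = 0.13318030; Var(ȳ) = 0.86681970·20.3/3075 = 0.0057224195.
Var(Ŷ) = 23089² · 0.0057224195 = 3.0506328 × 10^6.
SE(Ŷ) = √(3.0506328 × 10^6) = 1747.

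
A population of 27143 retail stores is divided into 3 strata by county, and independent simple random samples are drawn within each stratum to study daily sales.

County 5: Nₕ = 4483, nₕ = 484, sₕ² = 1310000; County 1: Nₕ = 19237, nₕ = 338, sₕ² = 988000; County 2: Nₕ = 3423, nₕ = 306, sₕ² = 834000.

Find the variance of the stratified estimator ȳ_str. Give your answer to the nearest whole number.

Var(ȳ_str) = Σₕ Wₕ²(1 − fₕ)sₕ²/nₕ with Wₕ = Nₕ/N, N = 27143.
County 5: Wₕ = 0.16516229; term = 0.16516229²·(1 − 0.10796342)·1310000/484 = 65.861313.
County 1: Wₕ = 0.70872785; term = 0.70872785²·(1 − 0.01757031)·988000/338 = 1442.4498.
County 2: Wₕ = 0.12610986; term = 0.12610986²·(1 − 0.08939527)·834000/306 = 39.4705.
Sum = 1547.7816.

1548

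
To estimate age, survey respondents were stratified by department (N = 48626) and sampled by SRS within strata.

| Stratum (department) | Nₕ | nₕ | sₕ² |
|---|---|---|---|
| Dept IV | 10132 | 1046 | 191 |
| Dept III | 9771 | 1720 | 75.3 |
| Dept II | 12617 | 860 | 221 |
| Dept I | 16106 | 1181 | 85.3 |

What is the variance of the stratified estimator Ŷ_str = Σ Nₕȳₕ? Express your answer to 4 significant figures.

7.574 × 10^7

Var(Ŷ_str) = Σₕ Nₕ²(1 − fₕ)sₕ²/nₕ.
Dept IV: 10132²·(1 − 1046/10132)·191/1046 = 1.6810073 × 10^7.
Dept III: 9771²·(1 − 1720/9771)·75.3/1720 = 3.4439384 × 10^6.
Dept II: 12617²·(1 − 860/12617)·221/860 = 3.8119434 × 10^7.
Dept I: 16106²·(1 − 1181/16106)·85.3/1181 = 1.7362057 × 10^7.
Sum = 7.5735502 × 10^7.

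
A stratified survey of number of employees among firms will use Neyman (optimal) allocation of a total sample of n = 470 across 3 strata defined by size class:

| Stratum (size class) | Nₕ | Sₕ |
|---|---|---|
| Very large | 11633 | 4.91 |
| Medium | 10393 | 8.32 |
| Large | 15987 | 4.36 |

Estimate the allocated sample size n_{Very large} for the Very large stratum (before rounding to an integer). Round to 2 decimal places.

Neyman allocation: nₕ = n·NₕSₕ / Σⱼ NⱼSⱼ.
Σ NⱼSⱼ = 11633·4.91 + 10393·8.32 + 15987·4.36 = 213291.11.
n_{Very large} = 470·11633·4.91 / 213291.11 = 125.86.

125.86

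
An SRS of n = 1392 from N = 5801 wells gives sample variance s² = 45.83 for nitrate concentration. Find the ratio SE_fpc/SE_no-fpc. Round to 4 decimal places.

f = n/N = 1392/5801 = 0.23995863.
SE_no-fpc = √(s²/n) = 0.18144931; SE_fpc = √((1−f)s²/n) = 0.15818814.
Ratio = √(1−f) = 0.87180352.

0.8718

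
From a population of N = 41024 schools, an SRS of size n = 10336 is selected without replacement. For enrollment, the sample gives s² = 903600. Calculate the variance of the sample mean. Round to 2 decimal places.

Under SRS without replacement, Var(ȳ) = (1 − f)·s²/n with f = n/N = 10336/41024 = 0.25195008.
Var(ȳ) = (1 − 0.25195008)·903600/10336 = 0.74804992·87.422601 = 65.39647.

65.40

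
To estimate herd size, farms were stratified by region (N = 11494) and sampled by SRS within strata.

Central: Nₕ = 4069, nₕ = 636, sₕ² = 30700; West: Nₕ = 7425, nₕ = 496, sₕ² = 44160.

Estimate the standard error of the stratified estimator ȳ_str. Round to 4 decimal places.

Var(ȳ_str) = Σₕ Wₕ²(1 − fₕ)sₕ²/nₕ with Wₕ = Nₕ/N, N = 11494.
Central: Wₕ = 0.35401079; term = 0.35401079²·(1 − 0.15630376)·30700/636 = 5.103879.
West: Wₕ = 0.64598921; term = 0.64598921²·(1 − 0.06680135)·44160/496 = 34.671451.
Sum = 39.77533.
SE = √(39.77533) = 6.3068.

6.3068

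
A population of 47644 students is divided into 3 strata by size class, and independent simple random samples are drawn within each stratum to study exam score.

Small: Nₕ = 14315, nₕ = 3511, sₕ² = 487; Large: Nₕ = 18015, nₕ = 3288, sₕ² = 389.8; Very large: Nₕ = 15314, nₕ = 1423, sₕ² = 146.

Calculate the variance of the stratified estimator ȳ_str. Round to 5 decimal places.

Var(ȳ_str) = Σₕ Wₕ²(1 − fₕ)sₕ²/nₕ with Wₕ = Nₕ/N, N = 47644.
Small: Wₕ = 0.30045756; term = 0.30045756²·(1 − 0.24526720)·487/3511 = 0.0094505618.
Large: Wₕ = 0.37811687; term = 0.37811687²·(1 − 0.18251457)·389.8/3288 = 0.013856136.
Very large: Wₕ = 0.32142557; term = 0.32142557²·(1 − 0.09292151)·146/1423 = 0.0096150972.
Sum = 0.032921795.

0.03292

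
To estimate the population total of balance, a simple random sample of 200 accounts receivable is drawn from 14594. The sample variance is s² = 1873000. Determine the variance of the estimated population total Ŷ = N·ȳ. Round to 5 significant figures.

1.9673 × 10^12

Var(Ŷ) = N²·Var(ȳ) = N²·(1 − n/N)·s²/n.
f = 200/14594 = 0.01370426; Var(ȳ) = 0.98629574·1873000/200 = 9236.6596.
Var(Ŷ) = 14594² · 9236.6596 = 1.9672684 × 10^12.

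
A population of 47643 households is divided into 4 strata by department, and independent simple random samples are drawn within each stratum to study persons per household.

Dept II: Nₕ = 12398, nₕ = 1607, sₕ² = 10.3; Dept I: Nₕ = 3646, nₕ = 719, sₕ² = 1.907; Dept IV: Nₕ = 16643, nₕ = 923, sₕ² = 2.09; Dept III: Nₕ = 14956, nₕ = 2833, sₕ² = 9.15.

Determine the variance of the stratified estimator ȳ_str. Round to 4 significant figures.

Var(ȳ_str) = Σₕ Wₕ²(1 − fₕ)sₕ²/nₕ with Wₕ = Nₕ/N, N = 47643.
Dept II: Wₕ = 0.26022711; term = 0.26022711²·(1 − 0.12961768)·10.3/1607 = 3.7777783 × 10^-4.
Dept I: Wₕ = 0.07652751; term = 0.07652751²·(1 − 0.19720241)·1.907/719 = 1.2469901 × 10^-5.
Dept IV: Wₕ = 0.34932729; term = 0.34932729²·(1 − 0.05545875)·2.09/923 = 2.6099401 × 10^-4.
Dept III: Wₕ = 0.31391810; term = 0.31391810²·(1 − 0.18942231)·9.15/2833 = 2.5798941 × 10^-4.
Sum = 9.0923115 × 10^-4.

9.092 × 10^-4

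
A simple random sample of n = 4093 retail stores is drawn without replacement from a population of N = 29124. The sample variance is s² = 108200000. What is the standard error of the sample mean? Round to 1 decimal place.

Under SRS without replacement, Var(ȳ) = (1 − f)·s²/n with f = n/N = 4093/29124 = 0.14053701.
Var(ȳ) = (1 − 0.14053701)·108200000/4093 = 0.85946299·26435.377 = 22720.228.
SE(ȳ) = √(22720.228) = 150.7.

150.7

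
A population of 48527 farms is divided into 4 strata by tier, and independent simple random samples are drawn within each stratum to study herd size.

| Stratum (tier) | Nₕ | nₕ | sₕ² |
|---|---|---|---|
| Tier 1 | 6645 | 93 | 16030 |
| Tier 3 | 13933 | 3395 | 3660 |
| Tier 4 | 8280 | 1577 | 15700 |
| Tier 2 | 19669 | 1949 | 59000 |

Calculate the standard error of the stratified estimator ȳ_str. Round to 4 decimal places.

Var(ȳ_str) = Σₕ Wₕ²(1 − fₕ)sₕ²/nₕ with Wₕ = Nₕ/N, N = 48527.
Tier 1: Wₕ = 0.13693408; term = 0.13693408²·(1 − 0.01399549)·16030/93 = 3.1867835.
Tier 3: Wₕ = 0.28711851; term = 0.28711851²·(1 − 0.24366612)·3660/3395 = 0.06721671.
Tier 4: Wₕ = 0.17062666; term = 0.17062666²·(1 − 0.19045894)·15700/1577 = 0.23463923.
Tier 2: Wₕ = 0.40532075; term = 0.40532075²·(1 − 0.09908994)·59000/1949 = 4.4804257.
Sum = 7.9690651.
SE = √(7.9690651) = 2.8230.

2.8230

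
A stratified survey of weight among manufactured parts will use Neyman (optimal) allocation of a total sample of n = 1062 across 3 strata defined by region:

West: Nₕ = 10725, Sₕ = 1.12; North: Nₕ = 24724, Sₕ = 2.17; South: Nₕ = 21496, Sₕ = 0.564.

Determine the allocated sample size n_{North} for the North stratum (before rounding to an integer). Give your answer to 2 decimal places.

732.48

Neyman allocation: nₕ = n·NₕSₕ / Σⱼ NⱼSⱼ.
Σ NⱼSⱼ = 10725·1.12 + 24724·2.17 + 21496·0.564 = 77786.824.
n_{North} = 1062·24724·2.17 / 77786.824 = 732.48.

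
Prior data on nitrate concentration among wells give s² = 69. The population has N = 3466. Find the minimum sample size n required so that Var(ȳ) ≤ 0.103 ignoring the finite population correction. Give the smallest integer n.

Without fpc, n₀ = s²/D = 69/0.103 = 669.9029.
Rounding up, n = 670.

670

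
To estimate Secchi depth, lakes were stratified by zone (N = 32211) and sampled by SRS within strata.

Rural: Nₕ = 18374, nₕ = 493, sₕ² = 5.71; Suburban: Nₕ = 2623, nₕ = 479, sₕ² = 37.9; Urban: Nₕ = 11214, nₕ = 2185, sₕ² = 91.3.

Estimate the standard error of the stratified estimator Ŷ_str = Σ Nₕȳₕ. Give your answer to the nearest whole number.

2912

Var(Ŷ_str) = Σₕ Nₕ²(1 − fₕ)sₕ²/nₕ.
Rural: 18374²·(1 − 493/18374)·5.71/493 = 3.8052632 × 10^6.
Suburban: 2623²·(1 − 479/2623)·37.9/479 = 444965.94.
Urban: 11214²·(1 − 2185/11214)·91.3/2185 = 4.2307712 × 10^6.
Sum = 8.4810003 × 10^6.
SE = √(8.4810003 × 10^6) = 2912.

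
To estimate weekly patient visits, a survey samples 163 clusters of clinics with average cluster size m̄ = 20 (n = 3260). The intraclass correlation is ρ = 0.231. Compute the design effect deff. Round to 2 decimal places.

deff = 1 + (20 − 1)·0.231 = 1 + 4.389 = 5.389.

5.39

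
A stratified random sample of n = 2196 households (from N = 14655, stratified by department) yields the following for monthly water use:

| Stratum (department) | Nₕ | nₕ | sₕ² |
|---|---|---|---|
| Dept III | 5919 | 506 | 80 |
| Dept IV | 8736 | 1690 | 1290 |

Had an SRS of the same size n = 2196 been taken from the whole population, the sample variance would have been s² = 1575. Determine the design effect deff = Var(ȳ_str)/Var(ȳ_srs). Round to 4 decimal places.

0.3975

Var(ȳ_str) = Σ Wₕ²(1−fₕ)sₕ²/nₕ with Wₕ = Nₕ/14655:
  Dept III: (5919/14655)²·(1−506/5919)·80/506 = 0.023585994
  Dept IV: (8736/14655)²·(1−1690/8736)·1290/1690 = 0.21876942
  → Var(ȳ_str) = 0.24235541.
Var(ȳ_srs) = (1 − 2196/14655)·1575/2196 = 0.60974126.
deff = 0.24235541 / 0.60974126 = 0.3975.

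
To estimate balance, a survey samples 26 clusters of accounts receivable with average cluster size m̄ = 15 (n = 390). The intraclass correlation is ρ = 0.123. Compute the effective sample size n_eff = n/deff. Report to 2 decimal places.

deff = 1 + (15 − 1)·0.123 = 1 + 1.722 = 2.722.
n_eff = 390 / 2.722 = 143.28.

143.28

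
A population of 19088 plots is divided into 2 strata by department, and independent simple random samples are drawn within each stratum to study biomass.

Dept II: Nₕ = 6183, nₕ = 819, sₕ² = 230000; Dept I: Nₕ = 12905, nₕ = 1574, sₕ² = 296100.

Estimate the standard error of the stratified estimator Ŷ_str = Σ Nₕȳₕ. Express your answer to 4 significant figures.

Var(Ŷ_str) = Σₕ Nₕ²(1 − fₕ)sₕ²/nₕ.
Dept II: 6183²·(1 − 819/6183)·230000/819 = 9.3139081 × 10^9.
Dept I: 12905²·(1 − 1574/12905)·296100/1574 = 2.7508058 × 10^10.
Sum = 3.6821966 × 10^10.
SE = √(3.6821966 × 10^10) = 191900.

191900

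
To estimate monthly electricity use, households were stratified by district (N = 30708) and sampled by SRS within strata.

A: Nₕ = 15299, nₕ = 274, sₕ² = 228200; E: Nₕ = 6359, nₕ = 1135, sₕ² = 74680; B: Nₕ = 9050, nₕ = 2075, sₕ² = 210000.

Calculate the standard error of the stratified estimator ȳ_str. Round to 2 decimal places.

14.56

Var(ȳ_str) = Σₕ Wₕ²(1 − fₕ)sₕ²/nₕ with Wₕ = Nₕ/N, N = 30708.
A: Wₕ = 0.49820894; term = 0.49820894²·(1 − 0.01790967)·228200/274 = 203.02033.
E: Wₕ = 0.20707959; term = 0.20707959²·(1 − 0.17848718)·74680/1135 = 2.3179143.
B: Wₕ = 0.29471148; term = 0.29471148²·(1 − 0.22928177)·210000/2075 = 6.7747133.
Sum = 212.11296.
SE = √(212.11296) = 14.56.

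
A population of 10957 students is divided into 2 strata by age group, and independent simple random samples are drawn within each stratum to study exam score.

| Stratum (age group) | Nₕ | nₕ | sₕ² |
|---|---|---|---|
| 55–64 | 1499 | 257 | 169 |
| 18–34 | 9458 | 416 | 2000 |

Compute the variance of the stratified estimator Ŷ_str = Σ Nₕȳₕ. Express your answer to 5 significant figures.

4.1237 × 10^8

Var(Ŷ_str) = Σₕ Nₕ²(1 − fₕ)sₕ²/nₕ.
55–64: 1499²·(1 − 257/1499)·169/257 = 1.2242689 × 10^6.
18–34: 9458²·(1 − 416/9458)·2000/416 = 4.1115017 × 10^8.
Sum = 4.1237444 × 10^8.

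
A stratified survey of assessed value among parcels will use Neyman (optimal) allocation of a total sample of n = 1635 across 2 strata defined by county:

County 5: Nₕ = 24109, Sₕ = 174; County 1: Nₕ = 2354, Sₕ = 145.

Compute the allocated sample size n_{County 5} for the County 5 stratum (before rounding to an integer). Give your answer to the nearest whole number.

1512

Neyman allocation: nₕ = n·NₕSₕ / Σⱼ NⱼSⱼ.
Σ NⱼSⱼ = 24109·174 + 2354·145 = 4.536296 × 10^6.
n_{County 5} = 1635·24109·174 / (4.536296 × 10^6) = 1512.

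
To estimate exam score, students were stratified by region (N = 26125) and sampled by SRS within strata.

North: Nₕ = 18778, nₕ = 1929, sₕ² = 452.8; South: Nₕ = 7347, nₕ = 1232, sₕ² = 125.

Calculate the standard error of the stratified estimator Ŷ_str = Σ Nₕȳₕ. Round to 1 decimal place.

8878.4

Var(Ŷ_str) = Σₕ Nₕ²(1 − fₕ)sₕ²/nₕ.
North: 18778²·(1 − 1929/18778)·452.8/1929 = 7.4267303 × 10^7.
South: 7347²·(1 − 1232/7347)·125/1232 = 4.5583305 × 10^6.
Sum = 7.8825634 × 10^7.
SE = √(7.8825634 × 10^7) = 8878.4.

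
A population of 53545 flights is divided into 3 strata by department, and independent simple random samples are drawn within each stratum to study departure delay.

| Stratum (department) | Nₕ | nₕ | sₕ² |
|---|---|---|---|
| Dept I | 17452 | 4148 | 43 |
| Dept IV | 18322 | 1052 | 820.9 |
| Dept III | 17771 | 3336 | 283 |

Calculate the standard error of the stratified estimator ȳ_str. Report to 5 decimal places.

0.30749

Var(ȳ_str) = Σₕ Wₕ²(1 − fₕ)sₕ²/nₕ with Wₕ = Nₕ/N, N = 53545.
Dept I: Wₕ = 0.32593146; term = 0.32593146²·(1 − 0.23768050)·43/4148 = 8.394973 × 10^-4.
Dept IV: Wₕ = 0.34217948; term = 0.34217948²·(1 − 0.05741731)·820.9/1052 = 0.086119577.
Dept III: Wₕ = 0.33188907; term = 0.33188907²·(1 − 0.18772157)·283/3336 = 0.0075901648.
Sum = 0.094549239.
SE = √(0.094549239) = 0.30749.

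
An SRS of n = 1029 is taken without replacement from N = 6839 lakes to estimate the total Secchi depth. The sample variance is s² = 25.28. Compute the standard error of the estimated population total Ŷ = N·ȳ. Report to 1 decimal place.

988.0

Var(Ŷ) = N²·Var(ȳ) = N²·(1 − n/N)·s²/n.
f = 1029/6839 = 0.15046059; Var(ȳ) = 0.84953941·25.28/1029 = 0.020871094.
Var(Ŷ) = 6839² · 0.020871094 = 976181.16.
SE(Ŷ) = √(976181.16) = 988.0.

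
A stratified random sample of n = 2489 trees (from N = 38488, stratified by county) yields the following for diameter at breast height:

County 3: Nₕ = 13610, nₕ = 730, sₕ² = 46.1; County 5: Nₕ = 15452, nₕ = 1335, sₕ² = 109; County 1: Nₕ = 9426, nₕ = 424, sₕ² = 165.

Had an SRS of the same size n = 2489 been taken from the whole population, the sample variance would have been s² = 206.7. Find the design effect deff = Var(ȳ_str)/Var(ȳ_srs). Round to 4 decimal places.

0.5380

Var(ȳ_str) = Σ Wₕ²(1−fₕ)sₕ²/nₕ with Wₕ = Nₕ/38488:
  County 3: (13610/38488)²·(1−730/13610)·46.1/730 = 0.0074731098
  County 5: (15452/38488)²·(1−1335/15452)·109/1335 = 0.012023244
  County 1: (9426/38488)²·(1−424/9426)·165/424 = 0.02229122
  → Var(ȳ_str) = 0.041787574.
Var(ȳ_srs) = (1 − 2489/38488)·206.7/2489 = 0.077674895.
deff = 0.041787574 / 0.077674895 = 0.5380.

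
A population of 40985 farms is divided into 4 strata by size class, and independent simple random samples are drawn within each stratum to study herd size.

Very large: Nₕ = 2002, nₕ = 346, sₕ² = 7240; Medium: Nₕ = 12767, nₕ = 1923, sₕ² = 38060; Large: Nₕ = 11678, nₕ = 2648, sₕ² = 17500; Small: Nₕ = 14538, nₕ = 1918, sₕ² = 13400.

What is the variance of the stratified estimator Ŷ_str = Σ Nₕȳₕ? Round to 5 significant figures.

4.7882 × 10^9

Var(Ŷ_str) = Σₕ Nₕ²(1 − fₕ)sₕ²/nₕ.
Very large: 2002²·(1 − 346/2002)·7240/346 = 6.9372425 × 10^7.
Medium: 12767²·(1 − 1923/12767)·38060/1923 = 2.7401092 × 10^9.
Large: 11678²·(1 − 2648/11678)·17500/2648 = 6.9690935 × 10^8.
Small: 14538²·(1 − 1918/14538)·13400/1918 = 1.2817998 × 10^9.
Sum = 4.7881908 × 10^9.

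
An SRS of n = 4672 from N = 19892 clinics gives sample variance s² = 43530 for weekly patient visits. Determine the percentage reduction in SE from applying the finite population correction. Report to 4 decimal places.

12.5282

f = n/N = 4672/19892 = 0.23486829.
SE_no-fpc = √(s²/n) = 3.0524103; SE_fpc = √((1−f)s²/n) = 2.6699985.
Ratio = √(1−f) = 0.87471808. Reduction = 100·(1 − 0.87471808) = 12.5282%.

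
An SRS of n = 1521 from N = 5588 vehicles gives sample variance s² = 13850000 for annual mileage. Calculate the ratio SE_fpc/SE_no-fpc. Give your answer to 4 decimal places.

f = n/N = 1521/5588 = 0.27219041.
SE_no-fpc = √(s²/n) = 95.424585; SE_fpc = √((1−f)s²/n) = 81.40839.
Ratio = √(1−f) = 0.85311757.

0.8531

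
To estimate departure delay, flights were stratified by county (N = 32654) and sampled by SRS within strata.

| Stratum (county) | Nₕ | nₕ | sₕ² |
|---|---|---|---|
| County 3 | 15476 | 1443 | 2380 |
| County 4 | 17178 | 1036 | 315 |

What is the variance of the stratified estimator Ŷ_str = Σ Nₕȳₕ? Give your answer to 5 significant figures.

4.4251 × 10^8

Var(Ŷ_str) = Σₕ Nₕ²(1 − fₕ)sₕ²/nₕ.
County 3: 15476²·(1 − 1443/15476)·2380/1443 = 3.5819529 × 10^8.
County 4: 17178²·(1 − 1036/17178)·315/1036 = 8.431032 × 10^7.
Sum = 4.4250561 × 10^8.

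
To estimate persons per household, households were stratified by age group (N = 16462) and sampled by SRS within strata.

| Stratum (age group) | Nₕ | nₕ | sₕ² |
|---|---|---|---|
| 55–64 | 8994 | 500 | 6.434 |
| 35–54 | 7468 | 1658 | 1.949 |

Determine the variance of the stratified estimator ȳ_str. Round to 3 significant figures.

Var(ȳ_str) = Σₕ Wₕ²(1 − fₕ)sₕ²/nₕ with Wₕ = Nₕ/N, N = 16462.
55–64: Wₕ = 0.54634917; term = 0.54634917²·(1 − 0.05559262)·6.434/500 = 0.0036275299.
35–54: Wₕ = 0.45365083; term = 0.45365083²·(1 − 0.22201393)·1.949/1658 = 1.8820994 × 10^-4.
Sum = 0.0038157398.

0.00382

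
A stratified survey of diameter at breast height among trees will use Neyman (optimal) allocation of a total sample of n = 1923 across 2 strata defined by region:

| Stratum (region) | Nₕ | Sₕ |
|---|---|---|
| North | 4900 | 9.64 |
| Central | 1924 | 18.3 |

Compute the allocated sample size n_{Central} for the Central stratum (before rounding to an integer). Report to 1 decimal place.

821.2

Neyman allocation: nₕ = n·NₕSₕ / Σⱼ NⱼSⱼ.
Σ NⱼSⱼ = 4900·9.64 + 1924·18.3 = 82445.2.
n_{Central} = 1923·1924·18.3 / 82445.2 = 821.2.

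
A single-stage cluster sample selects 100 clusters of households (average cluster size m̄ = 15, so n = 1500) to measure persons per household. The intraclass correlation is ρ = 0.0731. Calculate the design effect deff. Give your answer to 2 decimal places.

2.02

deff = 1 + (15 − 1)·0.0731 = 1 + 1.0234 = 2.0234.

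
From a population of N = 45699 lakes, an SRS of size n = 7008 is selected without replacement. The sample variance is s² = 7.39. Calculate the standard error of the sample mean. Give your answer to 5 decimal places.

0.02988

Under SRS without replacement, Var(ȳ) = (1 − f)·s²/n with f = n/N = 7008/45699 = 0.15335128.
Var(ȳ) = (1 − 0.15335128)·7.39/7008 = 0.84664872·0.0010545091 = 8.9279881 × 10^-4.
SE(ȳ) = √(8.9279881 × 10^-4) = 0.02988.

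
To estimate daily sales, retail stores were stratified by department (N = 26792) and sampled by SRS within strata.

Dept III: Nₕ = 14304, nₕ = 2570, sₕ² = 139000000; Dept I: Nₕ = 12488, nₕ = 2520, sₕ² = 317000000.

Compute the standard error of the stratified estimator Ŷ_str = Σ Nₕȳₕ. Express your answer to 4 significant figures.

Var(Ŷ_str) = Σₕ Nₕ²(1 − fₕ)sₕ²/nₕ.
Dept III: 14304²·(1 − 2570/14304)·139000000/2570 = 9.0778972 × 10^12.
Dept I: 12488²·(1 − 2520/12488)·317000000/2520 = 1.5658842 × 10^13.
Sum = 2.4736739 × 10^13.
SE = √(2.4736739 × 10^13) = 4.974 × 10^6.

4.974 × 10^6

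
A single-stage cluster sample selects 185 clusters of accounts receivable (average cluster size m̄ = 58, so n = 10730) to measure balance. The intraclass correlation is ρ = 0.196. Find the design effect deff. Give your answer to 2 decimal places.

deff = 1 + (58 − 1)·0.196 = 1 + 11.172 = 12.172.

12.17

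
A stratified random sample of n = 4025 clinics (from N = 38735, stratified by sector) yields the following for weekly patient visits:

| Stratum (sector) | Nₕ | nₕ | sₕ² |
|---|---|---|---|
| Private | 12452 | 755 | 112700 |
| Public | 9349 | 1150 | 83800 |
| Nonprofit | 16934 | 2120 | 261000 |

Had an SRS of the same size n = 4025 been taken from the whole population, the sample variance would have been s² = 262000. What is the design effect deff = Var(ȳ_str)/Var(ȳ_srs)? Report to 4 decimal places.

Var(ȳ_str) = Σ Wₕ²(1−fₕ)sₕ²/nₕ with Wₕ = Nₕ/38735:
  Private: (12452/38735)²·(1−755/12452)·112700/755 = 14.490502
  Public: (9349/38735)²·(1−1150/9349)·83800/1150 = 3.7227606
  Nonprofit: (16934/38735)²·(1−2120/16934)·261000/2120 = 20.583983
  → Var(ȳ_str) = 38.797246.
Var(ȳ_srs) = (1 − 4025/38735)·262000/4025 = 58.329259.
deff = 38.797246 / 58.329259 = 0.6651.

0.6651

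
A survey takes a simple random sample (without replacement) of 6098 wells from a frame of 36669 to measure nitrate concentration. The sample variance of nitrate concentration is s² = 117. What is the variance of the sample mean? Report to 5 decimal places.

0.01600

Under SRS without replacement, Var(ȳ) = (1 − f)·s²/n with f = n/N = 6098/36669 = 0.16629851.
Var(ȳ) = (1 − 0.16629851)·117/6098 = 0.83370149·0.019186619 = 0.015995913.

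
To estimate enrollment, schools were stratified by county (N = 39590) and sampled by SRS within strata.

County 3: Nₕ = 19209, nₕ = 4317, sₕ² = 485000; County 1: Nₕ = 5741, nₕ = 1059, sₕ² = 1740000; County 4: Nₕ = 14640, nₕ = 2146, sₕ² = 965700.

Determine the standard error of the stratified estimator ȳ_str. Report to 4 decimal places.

10.0597

Var(ȳ_str) = Σₕ Wₕ²(1 − fₕ)sₕ²/nₕ with Wₕ = Nₕ/N, N = 39590.
County 3: Wₕ = 0.48519828; term = 0.48519828²·(1 − 0.22473840)·485000/4317 = 20.504372.
County 1: Wₕ = 0.14501137; term = 0.14501137²·(1 − 0.18446264)·1740000/1059 = 28.177421.
County 4: Wₕ = 0.36979035; term = 0.36979035²·(1 − 0.14658470)·965700/2146 = 52.515087.
Sum = 101.19688.
SE = √(101.19688) = 10.0597.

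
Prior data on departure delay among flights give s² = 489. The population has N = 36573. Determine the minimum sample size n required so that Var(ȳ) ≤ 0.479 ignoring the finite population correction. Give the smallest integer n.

1021

Without fpc, n₀ = s²/D = 489/0.479 = 1020.8768.
Rounding up, n = 1021.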